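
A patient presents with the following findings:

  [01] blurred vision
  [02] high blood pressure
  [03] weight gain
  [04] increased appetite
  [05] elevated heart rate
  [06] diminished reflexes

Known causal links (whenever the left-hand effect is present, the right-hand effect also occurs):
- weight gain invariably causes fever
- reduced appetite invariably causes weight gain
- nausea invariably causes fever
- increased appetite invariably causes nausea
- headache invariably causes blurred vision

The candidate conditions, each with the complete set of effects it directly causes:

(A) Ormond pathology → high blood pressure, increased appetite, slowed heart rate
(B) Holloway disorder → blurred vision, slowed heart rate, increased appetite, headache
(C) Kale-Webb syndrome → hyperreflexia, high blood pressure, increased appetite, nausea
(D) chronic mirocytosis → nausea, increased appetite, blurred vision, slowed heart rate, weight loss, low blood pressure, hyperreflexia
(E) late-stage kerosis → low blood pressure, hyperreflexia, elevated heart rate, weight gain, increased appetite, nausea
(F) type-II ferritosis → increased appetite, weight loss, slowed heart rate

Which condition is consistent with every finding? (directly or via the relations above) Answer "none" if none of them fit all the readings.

For each candidate, compare predicted effects to what was observed:
(A) Ormond pathology — blurred vision NO; high blood pressure yes; weight gain NO; increased appetite yes; elevated heart rate NO; diminished reflexes NO
(B) Holloway disorder — blurred vision yes; high blood pressure NO; weight gain NO; increased appetite yes; elevated heart rate NO; diminished reflexes NO
(C) Kale-Webb syndrome — blurred vision NO; high blood pressure yes; weight gain NO; increased appetite yes; elevated heart rate NO; diminished reflexes NO
(D) chronic mirocytosis — blurred vision yes; high blood pressure NO; weight gain NO; increased appetite yes; elevated heart rate NO; diminished reflexes NO
(E) late-stage kerosis — fails on blurred vision, high blood pressure, diminished reflexes (predicts low blood pressure, not high blood pressure; predicts hyperreflexia, not diminished reflexes)
(F) type-II ferritosis — blurred vision NO; high blood pressure NO; weight gain NO; increased appetite yes; elevated heart rate NO; diminished reflexes NO
Every candidate fails on at least one observation.

none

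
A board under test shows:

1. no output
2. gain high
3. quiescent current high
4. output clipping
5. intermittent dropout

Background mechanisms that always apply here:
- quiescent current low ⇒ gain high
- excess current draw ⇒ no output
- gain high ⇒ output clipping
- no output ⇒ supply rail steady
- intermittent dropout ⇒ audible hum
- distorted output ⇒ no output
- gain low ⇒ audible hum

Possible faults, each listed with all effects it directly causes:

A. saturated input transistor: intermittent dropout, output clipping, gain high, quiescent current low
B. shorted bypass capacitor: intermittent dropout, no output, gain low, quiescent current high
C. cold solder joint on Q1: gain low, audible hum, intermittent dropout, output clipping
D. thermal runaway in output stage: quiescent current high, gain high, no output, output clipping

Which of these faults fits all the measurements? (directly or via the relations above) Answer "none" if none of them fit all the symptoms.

Per-candidate check:
(A) saturated input transistor — fails on no output, quiescent current high (predicts quiescent current low, not quiescent current high)
(B) shorted bypass capacitor — no output match; gain high miss; quiescent current high match; output clipping miss; intermittent dropout match
(C) cold solder joint on Q1 — fails on no output, gain high, quiescent current high (predicts gain low, not gain high)
(D) thermal runaway in output stage — no output match; gain high match; quiescent current high match; output clipping match; intermittent dropout miss
None of the listed candidates fits everything.

none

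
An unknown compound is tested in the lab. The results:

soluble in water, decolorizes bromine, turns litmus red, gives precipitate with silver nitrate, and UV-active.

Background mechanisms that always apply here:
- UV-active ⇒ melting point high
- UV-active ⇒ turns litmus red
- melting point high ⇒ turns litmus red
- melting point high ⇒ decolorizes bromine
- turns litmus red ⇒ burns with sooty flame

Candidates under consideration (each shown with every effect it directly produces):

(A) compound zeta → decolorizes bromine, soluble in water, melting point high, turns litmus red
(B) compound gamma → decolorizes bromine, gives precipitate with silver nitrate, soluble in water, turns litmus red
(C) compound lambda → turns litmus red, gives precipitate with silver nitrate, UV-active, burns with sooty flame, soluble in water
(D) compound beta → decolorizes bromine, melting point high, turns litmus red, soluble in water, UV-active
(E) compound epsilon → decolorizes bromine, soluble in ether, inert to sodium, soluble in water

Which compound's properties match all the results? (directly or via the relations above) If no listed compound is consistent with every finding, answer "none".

Per-candidate check:
(A) compound zeta — does not account for gives precipitate with silver nitrate, UV-active
(B) compound gamma — does not account for UV-active
(C) compound lambda — accounts for every observation (decolorizes bromine via UV-active → melting point high → decolorizes bromine)
(D) compound beta — soluble in water +; decolorizes bromine +; turns litmus red +; gives precipitate with silver nitrate -; UV-active +
(E) compound epsilon — soluble in water +; decolorizes bromine +; turns litmus red -; gives precipitate with silver nitrate -; UV-active -
Only (C) is consistent with every observation.

C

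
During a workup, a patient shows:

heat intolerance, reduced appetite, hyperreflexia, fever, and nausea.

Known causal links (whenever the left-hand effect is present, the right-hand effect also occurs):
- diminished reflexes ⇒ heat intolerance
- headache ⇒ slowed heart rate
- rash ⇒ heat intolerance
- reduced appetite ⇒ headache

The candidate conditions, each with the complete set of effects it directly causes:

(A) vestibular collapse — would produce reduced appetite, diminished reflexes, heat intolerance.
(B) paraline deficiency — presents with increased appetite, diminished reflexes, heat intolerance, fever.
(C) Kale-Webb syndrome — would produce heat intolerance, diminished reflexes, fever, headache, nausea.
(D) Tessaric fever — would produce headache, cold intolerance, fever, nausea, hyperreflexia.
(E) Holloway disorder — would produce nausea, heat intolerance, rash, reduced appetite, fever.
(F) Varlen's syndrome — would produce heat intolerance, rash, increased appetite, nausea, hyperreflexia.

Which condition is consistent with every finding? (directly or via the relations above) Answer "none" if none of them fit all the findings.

none

Testing each hypothesis:
(A) vestibular collapse — heat intolerance match; reduced appetite match; hyperreflexia miss; fever miss; nausea miss
(B) paraline deficiency — heat intolerance match; reduced appetite miss; hyperreflexia miss; fever match; nausea miss
(C) Kale-Webb syndrome — fails on reduced appetite, hyperreflexia (predicts diminished reflexes, not hyperreflexia)
(D) Tessaric fever — fails on heat intolerance, reduced appetite (predicts cold intolerance, not heat intolerance)
(E) Holloway disorder — does not account for hyperreflexia
(F) Varlen's syndrome — heat intolerance match; reduced appetite miss; hyperreflexia match; fever miss; nausea match
No candidate is consistent with all observations.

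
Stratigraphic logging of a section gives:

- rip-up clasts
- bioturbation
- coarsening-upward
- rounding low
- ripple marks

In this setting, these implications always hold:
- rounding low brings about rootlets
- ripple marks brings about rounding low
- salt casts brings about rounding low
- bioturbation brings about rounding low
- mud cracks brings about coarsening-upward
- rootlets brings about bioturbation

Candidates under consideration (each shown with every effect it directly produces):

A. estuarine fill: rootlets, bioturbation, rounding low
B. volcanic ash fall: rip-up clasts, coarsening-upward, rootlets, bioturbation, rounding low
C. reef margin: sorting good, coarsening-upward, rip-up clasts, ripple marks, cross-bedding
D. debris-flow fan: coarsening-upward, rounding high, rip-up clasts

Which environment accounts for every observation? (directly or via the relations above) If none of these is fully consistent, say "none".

C

Testing each hypothesis:
(A) estuarine fill — rip-up clasts miss; bioturbation match; coarsening-upward miss; rounding low match; ripple marks miss
(B) volcanic ash fall — rip-up clasts match; bioturbation match; coarsening-upward match; rounding low match; ripple marks miss
(C) reef margin — rip-up clasts match; bioturbation match (by ripple marks → rounding low → rootlets → bioturbation); coarsening-upward match; rounding low match (by ripple marks → rounding low); ripple marks match
(D) debris-flow fan — rip-up clasts match; bioturbation miss; coarsening-upward match; rounding low miss; ripple marks miss
(C) alone accounts for all the evidence.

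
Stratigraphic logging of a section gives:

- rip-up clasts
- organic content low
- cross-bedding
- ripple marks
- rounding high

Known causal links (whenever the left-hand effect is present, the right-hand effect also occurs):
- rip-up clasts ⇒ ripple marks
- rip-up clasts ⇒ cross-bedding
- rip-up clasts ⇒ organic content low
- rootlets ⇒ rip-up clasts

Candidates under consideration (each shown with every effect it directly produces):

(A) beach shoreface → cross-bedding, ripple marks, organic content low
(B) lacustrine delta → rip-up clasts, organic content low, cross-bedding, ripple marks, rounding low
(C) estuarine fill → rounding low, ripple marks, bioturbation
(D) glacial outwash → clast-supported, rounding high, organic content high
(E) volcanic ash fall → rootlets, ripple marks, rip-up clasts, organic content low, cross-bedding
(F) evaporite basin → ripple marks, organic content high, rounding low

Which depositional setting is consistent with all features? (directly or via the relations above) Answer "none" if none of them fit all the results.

none

Testing each hypothesis:
(A) beach shoreface — does not account for rip-up clasts, rounding high
(B) lacustrine delta — rip-up clasts +; organic content low +; cross-bedding +; ripple marks +; rounding high -
(C) estuarine fill — fails on rip-up clasts, organic content low, cross-bedding, rounding high (predicts rounding low, not rounding high)
(D) glacial outwash — rip-up clasts -; organic content low -; cross-bedding -; ripple marks -; rounding high +
(E) volcanic ash fall — rip-up clasts +; organic content low +; cross-bedding +; ripple marks +; rounding high -
(F) evaporite basin — rip-up clasts -; organic content low -; cross-bedding -; ripple marks +; rounding high -
Every candidate fails on at least one observation.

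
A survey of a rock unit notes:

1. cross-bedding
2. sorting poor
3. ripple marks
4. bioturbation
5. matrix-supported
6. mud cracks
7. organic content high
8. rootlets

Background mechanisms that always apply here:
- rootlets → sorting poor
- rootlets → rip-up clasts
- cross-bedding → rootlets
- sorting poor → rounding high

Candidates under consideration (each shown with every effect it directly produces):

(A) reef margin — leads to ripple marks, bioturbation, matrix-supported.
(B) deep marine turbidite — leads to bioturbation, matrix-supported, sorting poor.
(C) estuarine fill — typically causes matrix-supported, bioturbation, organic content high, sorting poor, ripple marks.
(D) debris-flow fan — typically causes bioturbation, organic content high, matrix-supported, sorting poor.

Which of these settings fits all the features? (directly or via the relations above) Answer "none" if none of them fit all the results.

Per-candidate check:
(A) reef margin — cross-bedding NO; sorting poor NO; ripple marks yes; bioturbation yes; matrix-supported yes; mud cracks NO; organic content high NO; rootlets NO
(B) deep marine turbidite — cross-bedding NO; sorting poor yes; ripple marks NO; bioturbation yes; matrix-supported yes; mud cracks NO; organic content high NO; rootlets NO
(C) estuarine fill — cross-bedding NO; sorting poor yes; ripple marks yes; bioturbation yes; matrix-supported yes; mud cracks NO; organic content high yes; rootlets NO
(D) debris-flow fan — does not account for cross-bedding, ripple marks, mud cracks, rootlets
No candidate is consistent with all observations.

none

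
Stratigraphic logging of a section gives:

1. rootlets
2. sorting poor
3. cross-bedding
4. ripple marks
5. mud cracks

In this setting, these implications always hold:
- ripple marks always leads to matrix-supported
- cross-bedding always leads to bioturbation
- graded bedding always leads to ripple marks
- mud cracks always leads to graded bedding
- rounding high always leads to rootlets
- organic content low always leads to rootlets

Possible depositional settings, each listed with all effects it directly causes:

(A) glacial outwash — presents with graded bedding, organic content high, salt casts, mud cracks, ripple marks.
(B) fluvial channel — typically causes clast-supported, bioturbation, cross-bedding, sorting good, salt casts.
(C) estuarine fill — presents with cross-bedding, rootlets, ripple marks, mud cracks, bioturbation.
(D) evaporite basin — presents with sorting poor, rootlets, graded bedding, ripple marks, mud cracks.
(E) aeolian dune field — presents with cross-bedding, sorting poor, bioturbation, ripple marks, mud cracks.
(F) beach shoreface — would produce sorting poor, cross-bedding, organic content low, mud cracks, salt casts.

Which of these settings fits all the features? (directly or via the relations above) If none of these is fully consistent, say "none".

F

For each candidate, compare predicted effects to what was observed:
(A) glacial outwash — rootlets miss; sorting poor miss; cross-bedding miss; ripple marks match; mud cracks match
(B) fluvial channel — fails on rootlets, sorting poor, ripple marks, mud cracks (predicts sorting good, not sorting poor)
(C) estuarine fill — does not account for sorting poor
(D) evaporite basin — rootlets match; sorting poor match; cross-bedding miss; ripple marks match; mud cracks match
(E) aeolian dune field — rootlets miss; sorting poor match; cross-bedding match; ripple marks match; mud cracks match
(F) beach shoreface — accounts for every observation (rootlets through organic content low → rootlets)
(F) is the only candidate with no mismatches.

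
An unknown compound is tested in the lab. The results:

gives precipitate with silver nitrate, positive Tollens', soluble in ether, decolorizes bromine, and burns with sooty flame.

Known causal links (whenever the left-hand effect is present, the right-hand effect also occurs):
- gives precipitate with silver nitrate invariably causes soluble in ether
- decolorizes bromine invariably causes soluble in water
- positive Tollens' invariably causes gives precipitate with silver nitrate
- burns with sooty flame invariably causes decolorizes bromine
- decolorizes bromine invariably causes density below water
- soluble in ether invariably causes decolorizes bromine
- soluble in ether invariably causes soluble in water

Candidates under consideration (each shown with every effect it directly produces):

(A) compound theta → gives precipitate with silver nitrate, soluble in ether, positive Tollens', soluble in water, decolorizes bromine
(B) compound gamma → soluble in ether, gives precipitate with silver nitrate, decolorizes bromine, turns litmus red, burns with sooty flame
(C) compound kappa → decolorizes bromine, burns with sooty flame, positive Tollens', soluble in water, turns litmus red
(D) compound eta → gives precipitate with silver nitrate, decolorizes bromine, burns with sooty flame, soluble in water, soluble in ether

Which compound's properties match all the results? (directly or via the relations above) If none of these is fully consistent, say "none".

C

Checking each candidate against the observations:
(A) compound theta — gives precipitate with silver nitrate yes; positive Tollens' yes; soluble in ether yes; decolorizes bromine yes; burns with sooty flame NO
(B) compound gamma — does not account for positive Tollens'
(C) compound kappa — gives precipitate with silver nitrate yes (via positive Tollens' → gives precipitate with silver nitrate); positive Tollens' yes; soluble in ether yes (via positive Tollens' → gives precipitate with silver nitrate → soluble in ether); decolorizes bromine yes; burns with sooty flame yes
(D) compound eta — gives precipitate with silver nitrate yes; positive Tollens' NO; soluble in ether yes; decolorizes bromine yes; burns with sooty flame yes
(C) alone accounts for all the evidence.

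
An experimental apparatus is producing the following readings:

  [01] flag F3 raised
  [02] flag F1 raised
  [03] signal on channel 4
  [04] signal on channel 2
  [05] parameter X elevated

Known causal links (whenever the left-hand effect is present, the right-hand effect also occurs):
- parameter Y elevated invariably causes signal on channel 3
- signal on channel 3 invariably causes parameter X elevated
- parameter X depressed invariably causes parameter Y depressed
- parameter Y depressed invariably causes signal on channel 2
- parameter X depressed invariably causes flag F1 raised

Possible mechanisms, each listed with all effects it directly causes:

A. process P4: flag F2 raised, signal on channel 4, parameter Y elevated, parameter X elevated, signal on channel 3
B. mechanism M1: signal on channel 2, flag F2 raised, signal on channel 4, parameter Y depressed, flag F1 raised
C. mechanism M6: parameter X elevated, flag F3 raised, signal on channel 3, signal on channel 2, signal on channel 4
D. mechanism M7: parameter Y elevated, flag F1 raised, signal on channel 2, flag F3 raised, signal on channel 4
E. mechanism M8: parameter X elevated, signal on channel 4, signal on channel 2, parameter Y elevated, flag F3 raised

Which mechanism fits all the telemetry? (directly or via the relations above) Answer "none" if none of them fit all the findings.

Checking each candidate against the observations:
(A) process P4 — does not account for flag F3 raised, flag F1 raised, signal on channel 2
(B) mechanism M1 — flag F3 raised ✗; flag F1 raised ✓; signal on channel 4 ✓; signal on channel 2 ✓; parameter X elevated ✗
(C) mechanism M6 — does not account for flag F1 raised
(D) mechanism M7 — accounts for every observation (parameter X elevated via parameter Y elevated → signal on channel 3 → parameter X elevated)
(E) mechanism M8 — flag F3 raised ✓; flag F1 raised ✗; signal on channel 4 ✓; signal on channel 2 ✓; parameter X elevated ✓
(D) alone accounts for all the evidence.

D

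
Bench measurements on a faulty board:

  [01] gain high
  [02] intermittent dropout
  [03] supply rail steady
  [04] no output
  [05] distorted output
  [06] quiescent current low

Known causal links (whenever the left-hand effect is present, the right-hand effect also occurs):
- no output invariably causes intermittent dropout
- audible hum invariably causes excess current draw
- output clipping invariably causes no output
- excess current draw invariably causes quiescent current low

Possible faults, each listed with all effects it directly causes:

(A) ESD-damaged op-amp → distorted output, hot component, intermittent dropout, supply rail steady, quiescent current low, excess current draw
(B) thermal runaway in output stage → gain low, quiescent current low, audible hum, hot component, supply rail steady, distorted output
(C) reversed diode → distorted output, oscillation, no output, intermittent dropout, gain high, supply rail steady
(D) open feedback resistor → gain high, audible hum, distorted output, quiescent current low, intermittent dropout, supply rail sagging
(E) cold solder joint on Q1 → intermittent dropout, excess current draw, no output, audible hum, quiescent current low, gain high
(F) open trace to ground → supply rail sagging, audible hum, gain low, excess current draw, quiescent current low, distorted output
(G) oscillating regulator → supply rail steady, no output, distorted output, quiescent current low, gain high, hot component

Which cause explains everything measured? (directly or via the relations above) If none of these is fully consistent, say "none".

G

For each candidate, compare predicted effects to what was observed:
(A) ESD-damaged op-amp — gain high miss; intermittent dropout match; supply rail steady match; no output miss; distorted output match; quiescent current low match
(B) thermal runaway in output stage — fails on gain high, intermittent dropout, no output (predicts gain low, not gain high)
(C) reversed diode — gain high match; intermittent dropout match; supply rail steady match; no output match; distorted output match; quiescent current low miss
(D) open feedback resistor — gain high match; intermittent dropout match; supply rail steady miss; no output miss; distorted output match; quiescent current low match
(E) cold solder joint on Q1 — gain high match; intermittent dropout match; supply rail steady miss; no output match; distorted output miss; quiescent current low match
(F) open trace to ground — gain high miss; intermittent dropout miss; supply rail steady miss; no output miss; distorted output match; quiescent current low match
(G) oscillating regulator — gain high match; intermittent dropout match (by no output → intermittent dropout); supply rail steady match; no output match; distorted output match; quiescent current low match
(G) alone accounts for all the evidence.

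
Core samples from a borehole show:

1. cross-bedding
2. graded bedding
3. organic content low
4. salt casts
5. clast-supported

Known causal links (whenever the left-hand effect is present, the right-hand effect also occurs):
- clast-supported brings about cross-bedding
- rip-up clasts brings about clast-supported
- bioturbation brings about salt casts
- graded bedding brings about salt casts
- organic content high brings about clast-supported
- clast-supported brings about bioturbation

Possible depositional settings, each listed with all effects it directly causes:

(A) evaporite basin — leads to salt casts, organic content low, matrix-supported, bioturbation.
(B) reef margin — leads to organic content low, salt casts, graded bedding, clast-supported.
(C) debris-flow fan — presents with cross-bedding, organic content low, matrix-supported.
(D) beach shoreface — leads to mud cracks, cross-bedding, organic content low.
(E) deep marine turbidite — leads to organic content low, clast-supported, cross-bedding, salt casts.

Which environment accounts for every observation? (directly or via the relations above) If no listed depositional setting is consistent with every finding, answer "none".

B

For each candidate, compare predicted effects to what was observed:
(A) evaporite basin — cross-bedding NO; graded bedding NO; organic content low yes; salt casts yes; clast-supported NO
(B) reef margin — cross-bedding yes (by clast-supported → cross-bedding); graded bedding yes; organic content low yes; salt casts yes; clast-supported yes
(C) debris-flow fan — cross-bedding yes; graded bedding NO; organic content low yes; salt casts NO; clast-supported NO
(D) beach shoreface — does not account for graded bedding, salt casts, clast-supported
(E) deep marine turbidite — cross-bedding yes; graded bedding NO; organic content low yes; salt casts yes; clast-supported yes
Only (B) is consistent with every observation.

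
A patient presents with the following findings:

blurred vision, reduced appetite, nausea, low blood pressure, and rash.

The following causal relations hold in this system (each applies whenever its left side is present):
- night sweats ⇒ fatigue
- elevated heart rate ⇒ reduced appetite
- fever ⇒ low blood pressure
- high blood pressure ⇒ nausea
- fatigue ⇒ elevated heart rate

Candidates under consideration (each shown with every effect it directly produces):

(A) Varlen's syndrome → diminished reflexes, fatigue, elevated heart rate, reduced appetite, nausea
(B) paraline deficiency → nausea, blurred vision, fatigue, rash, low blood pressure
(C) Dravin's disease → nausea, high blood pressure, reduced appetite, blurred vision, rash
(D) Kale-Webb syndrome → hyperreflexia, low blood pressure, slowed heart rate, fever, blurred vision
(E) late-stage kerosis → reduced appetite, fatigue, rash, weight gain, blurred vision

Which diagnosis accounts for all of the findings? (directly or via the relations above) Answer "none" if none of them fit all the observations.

B

Checking each candidate against the observations:
(A) Varlen's syndrome — blurred vision ✗; reduced appetite ✓; nausea ✓; low blood pressure ✗; rash ✗
(B) paraline deficiency — accounts for every observation (reduced appetite through fatigue → elevated heart rate → reduced appetite)
(C) Dravin's disease — blurred vision ✓; reduced appetite ✓; nausea ✓; low blood pressure ✗; rash ✓
(D) Kale-Webb syndrome — blurred vision ✓; reduced appetite ✗; nausea ✗; low blood pressure ✓; rash ✗
(E) late-stage kerosis — blurred vision ✓; reduced appetite ✓; nausea ✗; low blood pressure ✗; rash ✓
(B) alone accounts for all the evidence.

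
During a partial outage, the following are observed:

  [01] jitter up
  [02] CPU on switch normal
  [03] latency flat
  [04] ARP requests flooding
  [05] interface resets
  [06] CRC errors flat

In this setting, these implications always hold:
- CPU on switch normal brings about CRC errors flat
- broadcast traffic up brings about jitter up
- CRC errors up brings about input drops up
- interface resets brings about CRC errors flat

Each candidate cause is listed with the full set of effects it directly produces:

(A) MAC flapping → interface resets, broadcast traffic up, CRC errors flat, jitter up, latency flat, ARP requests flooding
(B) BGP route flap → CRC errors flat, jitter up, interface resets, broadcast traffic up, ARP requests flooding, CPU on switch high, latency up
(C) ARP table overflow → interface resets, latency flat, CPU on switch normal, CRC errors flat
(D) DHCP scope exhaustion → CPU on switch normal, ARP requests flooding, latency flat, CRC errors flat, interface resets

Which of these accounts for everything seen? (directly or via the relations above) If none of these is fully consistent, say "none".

none

Checking each candidate against the observations:
(A) MAC flapping — does not account for CPU on switch normal
(B) BGP route flap — jitter up yes; CPU on switch normal NO; latency flat NO; ARP requests flooding yes; interface resets yes; CRC errors flat yes
(C) ARP table overflow — does not account for jitter up, ARP requests flooding
(D) DHCP scope exhaustion — does not account for jitter up
None of the listed candidates fits everything.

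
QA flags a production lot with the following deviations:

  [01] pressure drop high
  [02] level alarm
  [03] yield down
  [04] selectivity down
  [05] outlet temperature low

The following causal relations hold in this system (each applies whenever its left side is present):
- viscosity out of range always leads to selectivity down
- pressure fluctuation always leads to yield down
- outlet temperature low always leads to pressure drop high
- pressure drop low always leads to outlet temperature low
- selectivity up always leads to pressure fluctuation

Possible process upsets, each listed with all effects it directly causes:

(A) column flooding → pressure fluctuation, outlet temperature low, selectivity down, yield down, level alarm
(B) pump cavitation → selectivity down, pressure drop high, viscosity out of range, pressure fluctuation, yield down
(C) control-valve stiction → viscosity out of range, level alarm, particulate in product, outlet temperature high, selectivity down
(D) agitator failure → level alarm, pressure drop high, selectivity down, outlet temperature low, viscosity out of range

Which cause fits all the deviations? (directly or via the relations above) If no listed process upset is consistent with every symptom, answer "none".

Per-candidate check:
(A) column flooding — accounts for every observation (pressure drop high by outlet temperature low → pressure drop high)
(B) pump cavitation — pressure drop high +; level alarm -; yield down +; selectivity down +; outlet temperature low -
(C) control-valve stiction — pressure drop high -; level alarm +; yield down -; selectivity down +; outlet temperature low -
(D) agitator failure — pressure drop high +; level alarm +; yield down -; selectivity down +; outlet temperature low +
(A) is the only candidate with no mismatches.

A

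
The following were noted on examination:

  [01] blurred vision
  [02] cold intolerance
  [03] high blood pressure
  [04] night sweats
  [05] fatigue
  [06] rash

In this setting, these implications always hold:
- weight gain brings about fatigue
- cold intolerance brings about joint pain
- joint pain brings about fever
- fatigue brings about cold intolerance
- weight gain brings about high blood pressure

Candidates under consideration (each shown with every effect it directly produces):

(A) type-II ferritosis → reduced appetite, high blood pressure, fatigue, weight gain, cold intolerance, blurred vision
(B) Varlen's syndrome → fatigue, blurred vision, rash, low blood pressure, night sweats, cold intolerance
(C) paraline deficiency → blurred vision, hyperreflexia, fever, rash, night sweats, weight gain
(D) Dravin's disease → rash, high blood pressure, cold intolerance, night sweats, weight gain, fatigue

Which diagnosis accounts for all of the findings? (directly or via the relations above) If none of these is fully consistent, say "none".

C

Checking each candidate against the observations:
(A) type-II ferritosis — blurred vision +; cold intolerance +; high blood pressure +; night sweats -; fatigue +; rash -
(B) Varlen's syndrome — fails on high blood pressure (predicts low blood pressure, not high blood pressure)
(C) paraline deficiency — blurred vision +; cold intolerance + (via weight gain → fatigue → cold intolerance); high blood pressure + (via weight gain → high blood pressure); night sweats +; fatigue + (via weight gain → fatigue); rash +
(D) Dravin's disease — blurred vision -; cold intolerance +; high blood pressure +; night sweats +; fatigue +; rash +
(C) is the only candidate with no mismatches.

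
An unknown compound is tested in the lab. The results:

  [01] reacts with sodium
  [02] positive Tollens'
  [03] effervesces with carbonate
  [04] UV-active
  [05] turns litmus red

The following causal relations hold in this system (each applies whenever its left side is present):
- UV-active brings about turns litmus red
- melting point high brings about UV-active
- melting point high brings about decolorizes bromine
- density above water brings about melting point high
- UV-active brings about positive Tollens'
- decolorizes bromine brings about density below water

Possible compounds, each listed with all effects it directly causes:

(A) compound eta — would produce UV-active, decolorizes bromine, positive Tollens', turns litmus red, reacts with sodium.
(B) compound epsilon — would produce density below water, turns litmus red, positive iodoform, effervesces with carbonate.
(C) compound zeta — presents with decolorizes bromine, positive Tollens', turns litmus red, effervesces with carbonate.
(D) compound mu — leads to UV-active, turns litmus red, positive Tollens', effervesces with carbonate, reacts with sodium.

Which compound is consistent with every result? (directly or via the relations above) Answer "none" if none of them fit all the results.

Per-candidate check:
(A) compound eta — does not account for effervesces with carbonate
(B) compound epsilon — does not account for reacts with sodium, positive Tollens', UV-active
(C) compound zeta — does not account for reacts with sodium, UV-active
(D) compound mu — accounts for every observation
(D) alone accounts for all the evidence.

D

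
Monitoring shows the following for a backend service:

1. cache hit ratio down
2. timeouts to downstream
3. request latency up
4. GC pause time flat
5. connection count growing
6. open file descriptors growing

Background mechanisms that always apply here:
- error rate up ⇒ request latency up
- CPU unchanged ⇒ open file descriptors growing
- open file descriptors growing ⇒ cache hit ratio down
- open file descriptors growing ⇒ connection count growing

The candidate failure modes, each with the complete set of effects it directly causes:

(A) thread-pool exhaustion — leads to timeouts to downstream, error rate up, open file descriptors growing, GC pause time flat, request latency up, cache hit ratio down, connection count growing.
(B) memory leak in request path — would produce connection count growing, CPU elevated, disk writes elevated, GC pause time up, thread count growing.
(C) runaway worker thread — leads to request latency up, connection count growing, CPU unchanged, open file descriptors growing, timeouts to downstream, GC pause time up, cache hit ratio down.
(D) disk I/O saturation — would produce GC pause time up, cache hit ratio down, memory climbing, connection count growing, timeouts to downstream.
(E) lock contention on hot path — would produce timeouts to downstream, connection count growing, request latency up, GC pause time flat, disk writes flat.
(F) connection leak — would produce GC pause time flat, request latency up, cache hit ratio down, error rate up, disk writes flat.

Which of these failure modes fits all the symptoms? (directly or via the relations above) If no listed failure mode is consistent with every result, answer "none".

A

Testing each hypothesis:
(A) thread-pool exhaustion — accounts for every observation
(B) memory leak in request path — fails on cache hit ratio down, timeouts to downstream, request latency up, GC pause time flat, open file descriptors growing (predicts GC pause time up, not GC pause time flat)
(C) runaway worker thread — cache hit ratio down +; timeouts to downstream +; request latency up +; GC pause time flat -; connection count growing +; open file descriptors growing +
(D) disk I/O saturation — cache hit ratio down +; timeouts to downstream +; request latency up -; GC pause time flat -; connection count growing +; open file descriptors growing -
(E) lock contention on hot path — cache hit ratio down -; timeouts to downstream +; request latency up +; GC pause time flat +; connection count growing +; open file descriptors growing -
(F) connection leak — does not account for timeouts to downstream, connection count growing, open file descriptors growing
Only (A) is consistent with every observation.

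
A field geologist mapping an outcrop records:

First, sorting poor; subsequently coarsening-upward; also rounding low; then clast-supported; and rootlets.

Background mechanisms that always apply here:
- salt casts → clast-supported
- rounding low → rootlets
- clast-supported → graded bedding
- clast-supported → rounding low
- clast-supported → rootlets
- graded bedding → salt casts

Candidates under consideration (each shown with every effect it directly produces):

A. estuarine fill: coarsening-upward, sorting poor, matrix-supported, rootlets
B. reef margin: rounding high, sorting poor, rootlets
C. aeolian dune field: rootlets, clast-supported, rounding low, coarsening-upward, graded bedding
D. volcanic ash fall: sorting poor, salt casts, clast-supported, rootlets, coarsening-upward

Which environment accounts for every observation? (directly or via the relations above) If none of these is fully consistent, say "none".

Per-candidate check:
(A) estuarine fill — sorting poor match; coarsening-upward match; rounding low miss; clast-supported miss; rootlets match
(B) reef margin — fails on coarsening-upward, rounding low, clast-supported (predicts rounding high, not rounding low)
(C) aeolian dune field — does not account for sorting poor
(D) volcanic ash fall — accounts for every observation (rounding low through clast-supported → rounding low)
(D) alone accounts for all the evidence.

D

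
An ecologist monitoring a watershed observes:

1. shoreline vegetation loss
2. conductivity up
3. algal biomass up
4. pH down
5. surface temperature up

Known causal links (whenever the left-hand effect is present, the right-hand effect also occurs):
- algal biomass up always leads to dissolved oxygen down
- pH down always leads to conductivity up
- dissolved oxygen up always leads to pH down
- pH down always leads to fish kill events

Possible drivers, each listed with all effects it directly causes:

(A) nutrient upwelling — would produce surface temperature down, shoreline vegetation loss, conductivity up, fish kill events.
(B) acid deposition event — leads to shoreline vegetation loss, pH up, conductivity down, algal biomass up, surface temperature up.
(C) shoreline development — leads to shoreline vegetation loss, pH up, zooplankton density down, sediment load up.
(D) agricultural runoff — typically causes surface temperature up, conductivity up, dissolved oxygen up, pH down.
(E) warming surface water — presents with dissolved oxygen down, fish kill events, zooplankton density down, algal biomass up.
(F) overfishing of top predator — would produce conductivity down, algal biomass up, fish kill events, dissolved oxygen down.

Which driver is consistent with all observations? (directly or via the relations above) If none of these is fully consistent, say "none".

none

Checking each candidate against the observations:
(A) nutrient upwelling — shoreline vegetation loss ✓; conductivity up ✓; algal biomass up ✗; pH down ✗; surface temperature up ✗
(B) acid deposition event — shoreline vegetation loss ✓; conductivity up ✗; algal biomass up ✓; pH down ✗; surface temperature up ✓
(C) shoreline development — shoreline vegetation loss ✓; conductivity up ✗; algal biomass up ✗; pH down ✗; surface temperature up ✗
(D) agricultural runoff — shoreline vegetation loss ✗; conductivity up ✓; algal biomass up ✗; pH down ✓; surface temperature up ✓
(E) warming surface water — does not account for shoreline vegetation loss, conductivity up, pH down, surface temperature up
(F) overfishing of top predator — fails on shoreline vegetation loss, conductivity up, pH down, surface temperature up (predicts conductivity down, not conductivity up)
None of the listed candidates fits everything.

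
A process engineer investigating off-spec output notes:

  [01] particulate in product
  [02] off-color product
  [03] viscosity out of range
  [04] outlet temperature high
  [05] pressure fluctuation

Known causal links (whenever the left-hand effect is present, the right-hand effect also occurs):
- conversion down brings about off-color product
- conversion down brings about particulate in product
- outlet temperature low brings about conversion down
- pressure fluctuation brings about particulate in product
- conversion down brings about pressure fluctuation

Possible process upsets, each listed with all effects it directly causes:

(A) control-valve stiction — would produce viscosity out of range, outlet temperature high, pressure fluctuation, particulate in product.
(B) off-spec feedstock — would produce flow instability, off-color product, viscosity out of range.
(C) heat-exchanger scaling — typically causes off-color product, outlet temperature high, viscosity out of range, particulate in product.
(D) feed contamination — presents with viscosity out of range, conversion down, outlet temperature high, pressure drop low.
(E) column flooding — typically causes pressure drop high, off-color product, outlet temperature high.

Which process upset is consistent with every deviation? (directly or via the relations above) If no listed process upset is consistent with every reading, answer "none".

D

For each candidate, compare predicted effects to what was observed:
(A) control-valve stiction — particulate in product match; off-color product miss; viscosity out of range match; outlet temperature high match; pressure fluctuation match
(B) off-spec feedstock — particulate in product miss; off-color product match; viscosity out of range match; outlet temperature high miss; pressure fluctuation miss
(C) heat-exchanger scaling — does not account for pressure fluctuation
(D) feed contamination — accounts for every observation (particulate in product by conversion down → particulate in product)
(E) column flooding — particulate in product miss; off-color product match; viscosity out of range miss; outlet temperature high match; pressure fluctuation miss
Only (D) is consistent with every observation.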